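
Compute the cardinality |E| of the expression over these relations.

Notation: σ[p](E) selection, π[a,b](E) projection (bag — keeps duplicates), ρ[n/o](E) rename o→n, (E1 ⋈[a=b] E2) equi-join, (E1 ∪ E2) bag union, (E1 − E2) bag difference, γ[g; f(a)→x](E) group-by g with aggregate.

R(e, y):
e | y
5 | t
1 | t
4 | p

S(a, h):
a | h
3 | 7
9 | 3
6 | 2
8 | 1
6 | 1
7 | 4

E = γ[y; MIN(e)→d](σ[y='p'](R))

Per-node cardinality:
  R → 3
  σ[y='p'](R) → 1
  γ[y; MIN(e)→d](σ[y='p'](R)) → 1

|E| = 1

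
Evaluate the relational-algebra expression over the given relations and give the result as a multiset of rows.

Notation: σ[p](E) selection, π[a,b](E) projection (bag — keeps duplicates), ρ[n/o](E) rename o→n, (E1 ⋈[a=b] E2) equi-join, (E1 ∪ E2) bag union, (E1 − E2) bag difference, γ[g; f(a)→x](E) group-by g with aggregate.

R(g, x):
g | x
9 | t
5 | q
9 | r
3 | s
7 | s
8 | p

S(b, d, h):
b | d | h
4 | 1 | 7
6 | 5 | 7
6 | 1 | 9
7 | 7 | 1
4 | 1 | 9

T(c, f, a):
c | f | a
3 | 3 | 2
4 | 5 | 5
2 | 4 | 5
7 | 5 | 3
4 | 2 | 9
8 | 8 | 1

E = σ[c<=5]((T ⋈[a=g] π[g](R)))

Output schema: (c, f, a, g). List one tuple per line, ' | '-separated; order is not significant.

Subexpression sizes:
  T → 6
  R → 6
  π[g](R) → 6
  (T ⋈[a=g] π[g](R)) → 5
  σ[c<=5]((T ⋈[a=g] π[g](R))) → 4

== RESULT ==
c | f | a | g
2 | 4 | 5 | 5
4 | 2 | 9 | 9
4 | 2 | 9 | 9
4 | 5 | 5 | 5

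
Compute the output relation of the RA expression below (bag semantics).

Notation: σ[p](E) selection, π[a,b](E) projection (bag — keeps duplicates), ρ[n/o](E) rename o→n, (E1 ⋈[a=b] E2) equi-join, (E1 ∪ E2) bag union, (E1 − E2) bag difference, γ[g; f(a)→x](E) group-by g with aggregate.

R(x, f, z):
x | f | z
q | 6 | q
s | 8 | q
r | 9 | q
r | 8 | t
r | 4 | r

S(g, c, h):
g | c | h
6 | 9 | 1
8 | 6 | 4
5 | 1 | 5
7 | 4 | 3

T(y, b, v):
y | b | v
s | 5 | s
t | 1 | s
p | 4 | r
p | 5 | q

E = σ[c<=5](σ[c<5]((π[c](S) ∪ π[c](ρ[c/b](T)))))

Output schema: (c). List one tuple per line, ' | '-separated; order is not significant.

Subexpression sizes:
  S → 4
  π[c](S) → 4
  T → 4
  ρ[c/b](T) → 4
  π[c](ρ[c/b](T)) → 4
  (π[c](S) ∪ π[c](ρ[c/b](T))) → 8
  σ[c<5]((π[c](S) ∪ π[c](ρ[c/b](T)))) → 4
  σ[c<=5](σ[c<5]((π[c](S) ∪ π[c](ρ[c/b](T))))) → 4

== RESULT ==
c
1
1
4
4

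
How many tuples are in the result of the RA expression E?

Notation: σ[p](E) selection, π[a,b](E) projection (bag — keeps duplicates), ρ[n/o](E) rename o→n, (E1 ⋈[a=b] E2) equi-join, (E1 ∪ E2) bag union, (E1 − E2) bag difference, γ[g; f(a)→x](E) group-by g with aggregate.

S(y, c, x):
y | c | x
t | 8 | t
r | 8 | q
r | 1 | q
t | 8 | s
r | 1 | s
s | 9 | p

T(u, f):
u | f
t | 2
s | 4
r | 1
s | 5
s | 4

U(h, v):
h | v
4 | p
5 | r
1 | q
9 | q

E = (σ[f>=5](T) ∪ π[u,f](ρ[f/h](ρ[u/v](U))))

Row counts bottom-up:
  T → 5
  σ[f>=5](T) → 1
  U → 4
  ρ[u/v](U) → 4
  ρ[f/h](ρ[u/v](U)) → 4
  π[u,f](ρ[f/h](ρ[u/v](U))) → 4
  (σ[f>=5](T) ∪ π[u,f](ρ[f/h](ρ[u/v](U)))) → 5

|E| = 5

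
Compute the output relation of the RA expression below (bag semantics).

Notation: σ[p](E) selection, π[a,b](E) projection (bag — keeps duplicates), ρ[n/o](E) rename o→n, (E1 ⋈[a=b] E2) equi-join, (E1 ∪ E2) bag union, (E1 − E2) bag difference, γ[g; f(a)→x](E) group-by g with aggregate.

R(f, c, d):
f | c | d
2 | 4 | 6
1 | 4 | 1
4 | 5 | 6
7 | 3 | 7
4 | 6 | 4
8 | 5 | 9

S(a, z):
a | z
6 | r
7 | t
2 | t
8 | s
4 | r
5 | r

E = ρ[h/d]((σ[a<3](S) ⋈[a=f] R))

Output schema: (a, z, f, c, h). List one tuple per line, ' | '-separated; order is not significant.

Stepwise |·|:
  S → 6
  σ[a<3](S) → 1
  R → 6
  (σ[a<3](S) ⋈[a=f] R) → 1
  ρ[h/d]((σ[a<3](S) ⋈[a=f] R)) → 1

== RESULT ==
a | z | f | c | h
2 | t | 2 | 4 | 6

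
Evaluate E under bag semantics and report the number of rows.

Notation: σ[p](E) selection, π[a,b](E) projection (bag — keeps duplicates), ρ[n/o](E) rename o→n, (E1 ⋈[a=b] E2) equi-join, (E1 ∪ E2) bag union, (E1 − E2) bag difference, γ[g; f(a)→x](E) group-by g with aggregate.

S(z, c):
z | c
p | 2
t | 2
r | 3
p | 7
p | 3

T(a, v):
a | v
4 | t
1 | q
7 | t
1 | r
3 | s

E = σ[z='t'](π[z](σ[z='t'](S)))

Row counts bottom-up:
  S → 5
  σ[z='t'](S) → 1
  π[z](σ[z='t'](S)) → 1
  σ[z='t'](π[z](σ[z='t'](S))) → 1

|E| = 1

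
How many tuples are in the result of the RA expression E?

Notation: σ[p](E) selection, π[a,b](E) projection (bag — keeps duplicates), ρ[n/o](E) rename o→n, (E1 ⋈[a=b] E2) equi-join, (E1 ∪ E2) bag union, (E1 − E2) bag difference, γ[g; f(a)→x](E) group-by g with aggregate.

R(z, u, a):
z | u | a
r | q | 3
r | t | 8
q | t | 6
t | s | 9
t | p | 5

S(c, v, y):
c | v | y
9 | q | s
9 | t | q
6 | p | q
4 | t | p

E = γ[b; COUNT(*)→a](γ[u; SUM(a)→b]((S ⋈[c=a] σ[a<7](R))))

Row counts bottom-up:
  S → 4
  R → 5
  σ[a<7](R) → 3
  (S ⋈[c=a] σ[a<7](R)) → 1
  γ[u; SUM(a)→b]((S ⋈[c=a] σ[a<7](R))) → 1
  γ[b; COUNT(*)→a](γ[u; SUM(a)→b]((S ⋈[c=a] σ[a<7](R)))) → 1

|E| = 1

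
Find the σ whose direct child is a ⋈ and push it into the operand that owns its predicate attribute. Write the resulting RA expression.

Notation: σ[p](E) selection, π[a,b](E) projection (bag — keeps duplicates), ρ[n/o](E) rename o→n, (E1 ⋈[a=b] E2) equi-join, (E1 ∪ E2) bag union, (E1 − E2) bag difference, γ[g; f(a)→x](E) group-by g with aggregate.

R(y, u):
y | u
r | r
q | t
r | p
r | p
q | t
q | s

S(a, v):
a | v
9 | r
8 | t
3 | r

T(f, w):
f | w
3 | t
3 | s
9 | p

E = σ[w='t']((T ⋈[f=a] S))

σ filters on w, owned by the left side.
E' = (σ[w='t'](T) ⋈[f=a] S)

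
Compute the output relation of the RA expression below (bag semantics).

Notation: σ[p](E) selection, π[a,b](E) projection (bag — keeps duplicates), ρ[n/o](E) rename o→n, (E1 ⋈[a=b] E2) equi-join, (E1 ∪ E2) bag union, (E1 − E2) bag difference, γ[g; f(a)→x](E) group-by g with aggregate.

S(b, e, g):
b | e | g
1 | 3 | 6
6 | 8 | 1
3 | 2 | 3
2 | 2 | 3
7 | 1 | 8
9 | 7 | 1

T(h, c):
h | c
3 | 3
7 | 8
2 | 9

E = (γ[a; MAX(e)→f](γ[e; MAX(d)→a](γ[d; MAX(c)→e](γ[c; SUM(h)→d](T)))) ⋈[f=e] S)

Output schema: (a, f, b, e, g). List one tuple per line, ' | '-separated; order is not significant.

Subexpression sizes:
  T → 3
  γ[c; SUM(h)→d](T) → 3
  γ[d; MAX(c)→e](γ[c; SUM(h)→d](T)) → 3
  γ[e; MAX(d)→a](γ[d; MAX(c)→e](γ[c; SUM(h)→d](T))) → 3
  γ[a; MAX(e)→f](γ[e; MAX(d)→a](γ[d; MAX(c)→e](γ[c; SUM(h)→d](T)))) → 3
  S → 6
  (γ[a; MAX(e)→f](γ[e; MAX(d)→a](γ[d; MAX(c)→e](γ[c; SUM(h)→d](T)))) ⋈[f=e] S) → 2

== RESULT ==
a | f | b | e | g
3 | 3 | 1 | 3 | 6
7 | 8 | 6 | 8 | 1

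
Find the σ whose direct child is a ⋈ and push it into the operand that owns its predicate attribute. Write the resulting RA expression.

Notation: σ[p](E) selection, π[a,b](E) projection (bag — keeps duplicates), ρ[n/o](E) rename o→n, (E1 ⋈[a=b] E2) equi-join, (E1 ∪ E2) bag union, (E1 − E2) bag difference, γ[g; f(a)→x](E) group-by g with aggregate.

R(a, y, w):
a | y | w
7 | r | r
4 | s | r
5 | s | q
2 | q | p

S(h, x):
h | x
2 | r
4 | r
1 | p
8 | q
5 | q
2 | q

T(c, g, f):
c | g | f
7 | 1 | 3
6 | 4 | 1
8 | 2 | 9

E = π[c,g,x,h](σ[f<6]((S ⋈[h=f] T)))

σ filters on f, owned by the right side.
E' = π[c,g,x,h]((S ⋈[h=f] σ[f<6](T)))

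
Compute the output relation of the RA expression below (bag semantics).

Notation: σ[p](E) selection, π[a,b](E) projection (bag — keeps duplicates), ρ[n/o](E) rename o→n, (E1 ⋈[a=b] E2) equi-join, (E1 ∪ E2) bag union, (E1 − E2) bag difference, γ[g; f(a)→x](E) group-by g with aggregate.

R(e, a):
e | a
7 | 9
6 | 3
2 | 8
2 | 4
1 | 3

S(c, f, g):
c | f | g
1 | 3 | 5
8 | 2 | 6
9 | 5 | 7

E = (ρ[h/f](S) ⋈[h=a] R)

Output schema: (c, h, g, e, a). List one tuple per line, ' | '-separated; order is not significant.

Row counts bottom-up:
  S → 3
  ρ[h/f](S) → 3
  R → 5
  (ρ[h/f](S) ⋈[h=a] R) → 2

== RESULT ==
c | h | g | e | a
1 | 3 | 5 | 1 | 3
1 | 3 | 5 | 6 | 3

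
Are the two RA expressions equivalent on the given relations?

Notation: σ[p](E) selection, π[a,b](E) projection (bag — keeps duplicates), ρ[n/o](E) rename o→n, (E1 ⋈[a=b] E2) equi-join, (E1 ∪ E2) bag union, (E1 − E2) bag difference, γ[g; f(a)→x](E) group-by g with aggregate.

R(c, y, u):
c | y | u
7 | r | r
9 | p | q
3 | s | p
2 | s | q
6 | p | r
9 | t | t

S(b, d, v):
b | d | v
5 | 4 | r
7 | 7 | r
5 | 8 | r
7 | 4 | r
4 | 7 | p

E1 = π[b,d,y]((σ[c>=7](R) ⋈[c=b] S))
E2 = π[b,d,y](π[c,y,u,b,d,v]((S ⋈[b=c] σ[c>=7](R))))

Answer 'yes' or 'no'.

E1 subexpression sizes:
  R → 6
  σ[c>=7](R) → 3
  S → 5
  (σ[c>=7](R) ⋈[c=b] S) → 2
  π[b,d,y]((σ[c>=7](R) ⋈[c=b] S)) → 2
E2 subexpression sizes:
  S → 5
  R → 6
  σ[c>=7](R) → 3
  (S ⋈[b=c] σ[c>=7](R)) → 2
  π[c,y,u,b,d,v]((S ⋈[b=c] σ[c>=7](R))) → 2
  π[b,d,y](π[c,y,u,b,d,v]((S ⋈[b=c] σ[c>=7](R)))) → 2

E1 and E2 produce the same multiset:
b | d | y
7 | 4 | r
7 | 7 | r

yes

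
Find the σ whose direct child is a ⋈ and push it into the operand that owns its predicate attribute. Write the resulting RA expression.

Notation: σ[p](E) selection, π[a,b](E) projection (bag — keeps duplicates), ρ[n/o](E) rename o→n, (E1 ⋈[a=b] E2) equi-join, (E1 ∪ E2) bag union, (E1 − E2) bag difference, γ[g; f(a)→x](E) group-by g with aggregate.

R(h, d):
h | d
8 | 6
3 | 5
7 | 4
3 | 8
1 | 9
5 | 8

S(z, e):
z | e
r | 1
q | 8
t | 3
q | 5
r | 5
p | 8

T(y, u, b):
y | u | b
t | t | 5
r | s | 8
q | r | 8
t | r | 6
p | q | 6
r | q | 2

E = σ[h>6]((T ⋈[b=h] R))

σ filters on h, owned by the right side.
E' = (T ⋈[b=h] σ[h>6](R))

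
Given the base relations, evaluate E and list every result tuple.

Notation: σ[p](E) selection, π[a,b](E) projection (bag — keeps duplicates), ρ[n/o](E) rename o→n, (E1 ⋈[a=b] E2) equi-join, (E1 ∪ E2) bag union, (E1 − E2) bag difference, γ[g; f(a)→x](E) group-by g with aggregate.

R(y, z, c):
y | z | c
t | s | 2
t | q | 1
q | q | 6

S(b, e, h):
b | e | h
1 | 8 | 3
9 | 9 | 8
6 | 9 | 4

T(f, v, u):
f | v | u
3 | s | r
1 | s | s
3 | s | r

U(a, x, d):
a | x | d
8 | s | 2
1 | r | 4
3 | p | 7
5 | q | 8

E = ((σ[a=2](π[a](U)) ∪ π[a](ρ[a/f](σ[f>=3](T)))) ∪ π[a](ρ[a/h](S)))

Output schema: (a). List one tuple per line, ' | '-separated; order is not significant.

Per-node cardinality:
  U → 4
  π[a](U) → 4
  σ[a=2](π[a](U)) → 0
  T → 3
  σ[f>=3](T) → 2
  ρ[a/f](σ[f>=3](T)) → 2
  π[a](ρ[a/f](σ[f>=3](T))) → 2
  (σ[a=2](π[a](U)) ∪ π[a](ρ[a/f](σ[f>=3](T)))) → 2
  S → 3
  ρ[a/h](S) → 3
  π[a](ρ[a/h](S)) → 3
  ((σ[a=2](π[a](U)) ∪ π[a](ρ[a/f](σ[f>=3](T)))) ∪ π[a](ρ[a/h](S))) → 5

== RESULT ==
a
3
3
3
4
8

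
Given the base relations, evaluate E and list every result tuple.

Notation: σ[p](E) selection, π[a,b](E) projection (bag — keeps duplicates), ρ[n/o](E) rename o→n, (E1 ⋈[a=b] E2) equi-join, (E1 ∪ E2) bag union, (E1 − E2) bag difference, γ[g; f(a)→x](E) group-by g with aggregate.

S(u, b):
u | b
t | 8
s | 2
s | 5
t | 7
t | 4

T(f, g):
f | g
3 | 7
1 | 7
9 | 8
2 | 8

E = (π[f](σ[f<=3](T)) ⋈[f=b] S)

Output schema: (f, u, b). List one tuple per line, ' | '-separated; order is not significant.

Subexpression sizes:
  T → 4
  σ[f<=3](T) → 3
  π[f](σ[f<=3](T)) → 3
  S → 5
  (π[f](σ[f<=3](T)) ⋈[f=b] S) → 1

== RESULT ==
f | u | b
2 | s | 2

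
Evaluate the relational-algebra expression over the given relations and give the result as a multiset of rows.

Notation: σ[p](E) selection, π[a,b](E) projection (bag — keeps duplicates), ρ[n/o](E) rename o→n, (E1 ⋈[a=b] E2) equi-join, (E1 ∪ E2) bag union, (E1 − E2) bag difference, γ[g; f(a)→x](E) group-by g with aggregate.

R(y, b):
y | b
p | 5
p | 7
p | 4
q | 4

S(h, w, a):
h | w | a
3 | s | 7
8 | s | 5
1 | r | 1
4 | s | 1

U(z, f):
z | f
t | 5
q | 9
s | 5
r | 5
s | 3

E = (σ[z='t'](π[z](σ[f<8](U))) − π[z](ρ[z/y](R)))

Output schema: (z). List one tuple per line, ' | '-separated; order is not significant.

Stepwise |·|:
  U → 5
  σ[f<8](U) → 4
  π[z](σ[f<8](U)) → 4
  σ[z='t'](π[z](σ[f<8](U))) → 1
  R → 4
  ρ[z/y](R) → 4
  π[z](ρ[z/y](R)) → 4
  (σ[z='t'](π[z](σ[f<8](U))) − π[z](ρ[z/y](R))) → 1

== RESULT ==
z
t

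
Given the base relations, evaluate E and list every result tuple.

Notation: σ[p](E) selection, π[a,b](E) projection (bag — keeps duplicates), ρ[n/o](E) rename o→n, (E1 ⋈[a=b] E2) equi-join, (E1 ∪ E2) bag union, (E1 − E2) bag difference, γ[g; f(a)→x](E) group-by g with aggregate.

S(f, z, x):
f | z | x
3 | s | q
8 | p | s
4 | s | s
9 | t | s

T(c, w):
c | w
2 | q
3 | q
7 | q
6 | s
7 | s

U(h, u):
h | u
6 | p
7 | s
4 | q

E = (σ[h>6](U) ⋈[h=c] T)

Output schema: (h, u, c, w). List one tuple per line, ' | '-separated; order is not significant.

Subexpression sizes:
  U → 3
  σ[h>6](U) → 1
  T → 5
  (σ[h>6](U) ⋈[h=c] T) → 2

== RESULT ==
h | u | c | w
7 | s | 7 | q
7 | s | 7 | s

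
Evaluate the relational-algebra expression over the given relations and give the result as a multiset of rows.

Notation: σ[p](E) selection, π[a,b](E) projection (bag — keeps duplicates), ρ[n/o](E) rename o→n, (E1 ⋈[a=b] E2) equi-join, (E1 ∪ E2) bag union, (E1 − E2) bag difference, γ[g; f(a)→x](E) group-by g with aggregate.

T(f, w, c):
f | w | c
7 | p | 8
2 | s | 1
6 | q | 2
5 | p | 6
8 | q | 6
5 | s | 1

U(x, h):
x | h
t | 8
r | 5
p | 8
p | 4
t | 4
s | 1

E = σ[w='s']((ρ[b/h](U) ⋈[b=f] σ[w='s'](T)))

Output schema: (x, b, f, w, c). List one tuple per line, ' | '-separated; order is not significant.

Stepwise |·|:
  U → 6
  ρ[b/h](U) → 6
  T → 6
  σ[w='s'](T) → 2
  (ρ[b/h](U) ⋈[b=f] σ[w='s'](T)) → 1
  σ[w='s']((ρ[b/h](U) ⋈[b=f] σ[w='s'](T))) → 1

== RESULT ==
x | b | f | w | c
r | 5 | 5 | s | 1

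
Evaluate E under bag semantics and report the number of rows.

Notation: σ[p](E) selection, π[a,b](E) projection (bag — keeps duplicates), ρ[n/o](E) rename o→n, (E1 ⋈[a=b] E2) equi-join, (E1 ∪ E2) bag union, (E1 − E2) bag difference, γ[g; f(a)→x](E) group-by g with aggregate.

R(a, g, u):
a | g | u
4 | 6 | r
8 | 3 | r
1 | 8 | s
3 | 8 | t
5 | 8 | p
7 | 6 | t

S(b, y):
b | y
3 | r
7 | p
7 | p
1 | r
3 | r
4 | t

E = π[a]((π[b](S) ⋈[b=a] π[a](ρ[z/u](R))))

Subexpression sizes:
  S → 6
  π[b](S) → 6
  R → 6
  ρ[z/u](R) → 6
  π[a](ρ[z/u](R)) → 6
  (π[b](S) ⋈[b=a] π[a](ρ[z/u](R))) → 6
  π[a]((π[b](S) ⋈[b=a] π[a](ρ[z/u](R)))) → 6

|E| = 6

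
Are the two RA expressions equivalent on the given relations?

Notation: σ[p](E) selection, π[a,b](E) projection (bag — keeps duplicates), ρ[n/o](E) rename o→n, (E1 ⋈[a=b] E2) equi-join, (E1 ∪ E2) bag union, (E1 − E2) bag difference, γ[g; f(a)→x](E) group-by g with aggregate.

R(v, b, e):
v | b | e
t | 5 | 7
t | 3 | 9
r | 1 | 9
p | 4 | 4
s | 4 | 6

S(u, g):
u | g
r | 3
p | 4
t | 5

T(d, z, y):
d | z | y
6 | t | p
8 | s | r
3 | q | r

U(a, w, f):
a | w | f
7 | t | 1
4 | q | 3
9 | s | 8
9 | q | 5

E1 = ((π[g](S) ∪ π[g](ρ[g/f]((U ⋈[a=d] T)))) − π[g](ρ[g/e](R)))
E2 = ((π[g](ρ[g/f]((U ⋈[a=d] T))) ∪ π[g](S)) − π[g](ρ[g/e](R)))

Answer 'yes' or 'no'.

E1 subexpression sizes:
  S → 3
  π[g](S) → 3
  U → 4
  T → 3
  (U ⋈[a=d] T) → 0
  ρ[g/f]((U ⋈[a=d] T)) → 0
  π[g](ρ[g/f]((U ⋈[a=d] T))) → 0
  (π[g](S) ∪ π[g](ρ[g/f]((U ⋈[a=d] T)))) → 3
  R → 5
  ρ[g/e](R) → 5
  π[g](ρ[g/e](R)) → 5
  ((π[g](S) ∪ π[g](ρ[g/f]((U ⋈[a=d] T)))) − π[g](ρ[g/e](R))) → 2
E2 subexpression sizes:
  U → 4
  T → 3
  (U ⋈[a=d] T) → 0
  ρ[g/f]((U ⋈[a=d] T)) → 0
  π[g](ρ[g/f]((U ⋈[a=d] T))) → 0
  S → 3
  π[g](S) → 3
  (π[g](ρ[g/f]((U ⋈[a=d] T))) ∪ π[g](S)) → 3
  R → 5
  ρ[g/e](R) → 5
  π[g](ρ[g/e](R)) → 5
  ((π[g](ρ[g/f]((U ⋈[a=d] T))) ∪ π[g](S)) − π[g](ρ[g/e](R))) → 2

E1 and E2 produce the same multiset:
g
3
5

yes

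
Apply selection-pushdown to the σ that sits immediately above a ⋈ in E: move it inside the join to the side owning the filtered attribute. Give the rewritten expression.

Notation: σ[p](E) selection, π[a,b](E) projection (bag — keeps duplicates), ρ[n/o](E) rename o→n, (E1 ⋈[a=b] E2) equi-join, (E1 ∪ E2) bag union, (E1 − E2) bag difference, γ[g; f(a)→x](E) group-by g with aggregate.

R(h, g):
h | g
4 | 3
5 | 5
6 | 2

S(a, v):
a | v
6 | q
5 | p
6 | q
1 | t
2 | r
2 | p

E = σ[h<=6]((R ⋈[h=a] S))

σ filters on h, owned by the left side.
E' = (σ[h<=6](R) ⋈[h=a] S)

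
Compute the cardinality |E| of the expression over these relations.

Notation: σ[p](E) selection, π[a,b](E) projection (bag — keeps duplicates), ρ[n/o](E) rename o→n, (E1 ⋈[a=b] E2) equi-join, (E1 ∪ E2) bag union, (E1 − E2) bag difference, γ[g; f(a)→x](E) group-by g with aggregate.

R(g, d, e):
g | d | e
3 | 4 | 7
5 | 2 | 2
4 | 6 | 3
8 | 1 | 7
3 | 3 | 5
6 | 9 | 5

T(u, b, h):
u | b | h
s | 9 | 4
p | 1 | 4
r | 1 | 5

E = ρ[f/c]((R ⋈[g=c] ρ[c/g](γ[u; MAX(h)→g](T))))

Row counts bottom-up:
  R → 6
  T → 3
  γ[u; MAX(h)→g](T) → 3
  ρ[c/g](γ[u; MAX(h)→g](T)) → 3
  (R ⋈[g=c] ρ[c/g](γ[u; MAX(h)→g](T))) → 3
  ρ[f/c]((R ⋈[g=c] ρ[c/g](γ[u; MAX(h)→g](T)))) → 3

|E| = 3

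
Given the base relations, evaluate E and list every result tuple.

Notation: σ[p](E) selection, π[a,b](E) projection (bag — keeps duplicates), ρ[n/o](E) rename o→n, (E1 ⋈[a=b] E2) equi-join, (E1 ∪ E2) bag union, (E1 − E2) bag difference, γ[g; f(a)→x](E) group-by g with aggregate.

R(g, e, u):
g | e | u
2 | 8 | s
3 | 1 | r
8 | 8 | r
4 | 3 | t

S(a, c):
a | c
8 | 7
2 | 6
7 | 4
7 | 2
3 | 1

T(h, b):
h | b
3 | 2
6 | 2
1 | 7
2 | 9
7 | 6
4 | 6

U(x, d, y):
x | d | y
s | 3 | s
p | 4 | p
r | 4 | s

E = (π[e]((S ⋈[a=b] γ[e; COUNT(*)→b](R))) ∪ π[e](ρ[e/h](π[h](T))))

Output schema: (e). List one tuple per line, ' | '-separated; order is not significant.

Subexpression sizes:
  S → 5
  R → 4
  γ[e; COUNT(*)→b](R) → 3
  (S ⋈[a=b] γ[e; COUNT(*)→b](R)) → 1
  π[e]((S ⋈[a=b] γ[e; COUNT(*)→b](R))) → 1
  T → 6
  π[h](T) → 6
  ρ[e/h](π[h](T)) → 6
  π[e](ρ[e/h](π[h](T))) → 6
  (π[e]((S ⋈[a=b] γ[e; COUNT(*)→b](R))) ∪ π[e](ρ[e/h](π[h](T)))) → 7

== RESULT ==
e
1
2
3
4
6
7
8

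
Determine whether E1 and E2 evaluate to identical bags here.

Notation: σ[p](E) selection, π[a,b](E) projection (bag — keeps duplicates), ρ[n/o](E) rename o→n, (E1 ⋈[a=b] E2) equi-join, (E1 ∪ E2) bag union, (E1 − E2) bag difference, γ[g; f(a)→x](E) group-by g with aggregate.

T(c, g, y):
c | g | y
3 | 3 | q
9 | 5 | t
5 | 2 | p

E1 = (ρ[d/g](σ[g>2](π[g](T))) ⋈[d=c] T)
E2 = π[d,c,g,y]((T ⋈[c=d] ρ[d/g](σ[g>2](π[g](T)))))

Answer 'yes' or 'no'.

E1 stepwise |·|:
  T → 3
  π[g](T) → 3
  σ[g>2](π[g](T)) → 2
  ρ[d/g](σ[g>2](π[g](T))) → 2
  T → 3
  (ρ[d/g](σ[g>2](π[g](T))) ⋈[d=c] T) → 2
E2 stepwise |·|:
  T → 3
  T → 3
  π[g](T) → 3
  σ[g>2](π[g](T)) → 2
  ρ[d/g](σ[g>2](π[g](T))) → 2
  (T ⋈[c=d] ρ[d/g](σ[g>2](π[g](T)))) → 2
  π[d,c,g,y]((T ⋈[c=d] ρ[d/g](σ[g>2](π[g](T))))) → 2

E1 and E2 produce the same multiset:
d | c | g | y
3 | 3 | 3 | q
5 | 5 | 2 | p

yes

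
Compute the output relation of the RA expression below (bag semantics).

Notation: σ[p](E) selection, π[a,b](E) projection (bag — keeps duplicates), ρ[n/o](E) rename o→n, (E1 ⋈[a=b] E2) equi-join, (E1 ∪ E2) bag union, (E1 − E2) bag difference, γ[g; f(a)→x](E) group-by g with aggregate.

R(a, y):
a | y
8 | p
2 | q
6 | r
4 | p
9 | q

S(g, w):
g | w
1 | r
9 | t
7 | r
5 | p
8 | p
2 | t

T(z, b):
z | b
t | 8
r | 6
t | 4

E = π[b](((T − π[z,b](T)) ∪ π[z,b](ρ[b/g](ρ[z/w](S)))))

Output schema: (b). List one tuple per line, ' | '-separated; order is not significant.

Subexpression sizes:
  T → 3
  T → 3
  π[z,b](T) → 3
  (T − π[z,b](T)) → 0
  S → 6
  ρ[z/w](S) → 6
  ρ[b/g](ρ[z/w](S)) → 6
  π[z,b](ρ[b/g](ρ[z/w](S))) → 6
  ((T − π[z,b](T)) ∪ π[z,b](ρ[b/g](ρ[z/w](S)))) → 6
  π[b](((T − π[z,b](T)) ∪ π[z,b](ρ[b/g](ρ[z/w](S))))) → 6

== RESULT ==
b
1
2
5
7
8
9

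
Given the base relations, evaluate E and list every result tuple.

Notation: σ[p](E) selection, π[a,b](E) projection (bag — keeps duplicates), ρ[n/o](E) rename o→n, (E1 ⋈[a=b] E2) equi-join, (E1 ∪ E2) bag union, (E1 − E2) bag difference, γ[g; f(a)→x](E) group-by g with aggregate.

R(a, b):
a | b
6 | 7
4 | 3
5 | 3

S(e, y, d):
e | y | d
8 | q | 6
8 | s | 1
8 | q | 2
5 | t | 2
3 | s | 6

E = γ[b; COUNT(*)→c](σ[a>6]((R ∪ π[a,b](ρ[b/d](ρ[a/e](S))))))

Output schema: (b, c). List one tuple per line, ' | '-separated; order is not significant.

Row counts bottom-up:
  R → 3
  S → 5
  ρ[a/e](S) → 5
  ρ[b/d](ρ[a/e](S)) → 5
  π[a,b](ρ[b/d](ρ[a/e](S))) → 5
  (R ∪ π[a,b](ρ[b/d](ρ[a/e](S)))) → 8
  σ[a>6]((R ∪ π[a,b](ρ[b/d](ρ[a/e](S))))) → 3
  γ[b; COUNT(*)→c](σ[a>6]((R ∪ π[a,b](ρ[b/d](ρ[a/e](S)))))) → 3

== RESULT ==
b | c
1 | 1
2 | 1
6 | 1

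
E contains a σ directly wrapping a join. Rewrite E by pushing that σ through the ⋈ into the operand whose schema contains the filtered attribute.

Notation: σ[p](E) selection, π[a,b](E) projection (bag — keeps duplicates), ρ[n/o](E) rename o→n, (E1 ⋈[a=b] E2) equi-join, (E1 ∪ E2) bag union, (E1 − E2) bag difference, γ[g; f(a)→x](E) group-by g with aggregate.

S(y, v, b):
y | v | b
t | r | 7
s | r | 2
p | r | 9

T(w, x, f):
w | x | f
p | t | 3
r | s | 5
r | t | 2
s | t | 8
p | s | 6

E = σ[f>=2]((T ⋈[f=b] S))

σ filters on f, owned by the left side.
E' = (σ[f>=2](T) ⋈[f=b] S)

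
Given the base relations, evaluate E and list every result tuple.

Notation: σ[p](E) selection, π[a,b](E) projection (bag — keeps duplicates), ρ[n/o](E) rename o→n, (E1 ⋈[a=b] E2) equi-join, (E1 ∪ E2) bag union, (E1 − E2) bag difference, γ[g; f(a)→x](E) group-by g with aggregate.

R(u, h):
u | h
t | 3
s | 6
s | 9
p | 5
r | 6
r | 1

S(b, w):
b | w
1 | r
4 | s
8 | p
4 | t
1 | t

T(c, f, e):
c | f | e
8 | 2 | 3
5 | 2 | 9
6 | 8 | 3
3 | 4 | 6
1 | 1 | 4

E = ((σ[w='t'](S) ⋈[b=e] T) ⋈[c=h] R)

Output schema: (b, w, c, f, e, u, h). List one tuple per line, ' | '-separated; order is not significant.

Per-node cardinality:
  S → 5
  σ[w='t'](S) → 2
  T → 5
  (σ[w='t'](S) ⋈[b=e] T) → 1
  R → 6
  ((σ[w='t'](S) ⋈[b=e] T) ⋈[c=h] R) → 1

== RESULT ==
b | w | c | f | e | u | h
4 | t | 1 | 1 | 4 | r | 1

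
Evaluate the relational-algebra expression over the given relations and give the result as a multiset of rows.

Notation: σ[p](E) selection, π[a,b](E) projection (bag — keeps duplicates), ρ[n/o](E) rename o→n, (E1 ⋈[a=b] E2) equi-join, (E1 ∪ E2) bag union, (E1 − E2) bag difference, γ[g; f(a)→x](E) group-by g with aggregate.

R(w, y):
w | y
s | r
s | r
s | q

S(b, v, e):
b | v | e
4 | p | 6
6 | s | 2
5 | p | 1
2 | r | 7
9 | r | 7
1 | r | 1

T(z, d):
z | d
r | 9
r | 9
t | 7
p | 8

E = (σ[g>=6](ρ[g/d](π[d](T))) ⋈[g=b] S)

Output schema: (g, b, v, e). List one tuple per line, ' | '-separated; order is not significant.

Stepwise |·|:
  T → 4
  π[d](T) → 4
  ρ[g/d](π[d](T)) → 4
  σ[g>=6](ρ[g/d](π[d](T))) → 4
  S → 6
  (σ[g>=6](ρ[g/d](π[d](T))) ⋈[g=b] S) → 2

== RESULT ==
g | b | v | e
9 | 9 | r | 7
9 | 9 | r | 7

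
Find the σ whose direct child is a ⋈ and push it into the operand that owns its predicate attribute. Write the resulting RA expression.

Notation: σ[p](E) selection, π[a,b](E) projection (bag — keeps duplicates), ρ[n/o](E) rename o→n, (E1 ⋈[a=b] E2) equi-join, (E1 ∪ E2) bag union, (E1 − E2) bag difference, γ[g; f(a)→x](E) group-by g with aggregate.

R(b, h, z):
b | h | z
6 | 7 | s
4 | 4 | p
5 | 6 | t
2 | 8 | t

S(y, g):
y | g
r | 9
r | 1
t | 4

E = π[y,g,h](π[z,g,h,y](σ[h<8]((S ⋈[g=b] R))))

σ filters on h, owned by the right side.
E' = π[y,g,h](π[z,g,h,y]((S ⋈[g=b] σ[h<8](R))))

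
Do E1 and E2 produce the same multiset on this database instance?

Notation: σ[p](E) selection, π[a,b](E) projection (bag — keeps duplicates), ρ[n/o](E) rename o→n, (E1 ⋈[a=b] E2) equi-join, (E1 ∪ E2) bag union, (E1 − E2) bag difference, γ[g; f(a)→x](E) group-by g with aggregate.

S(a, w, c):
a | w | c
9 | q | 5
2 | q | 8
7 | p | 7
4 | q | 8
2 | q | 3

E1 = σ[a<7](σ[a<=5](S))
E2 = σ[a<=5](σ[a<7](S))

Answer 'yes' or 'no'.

E1 stepwise |·|:
  S → 5
  σ[a<=5](S) → 3
  σ[a<7](σ[a<=5](S)) → 3
E2 stepwise |·|:
  S → 5
  σ[a<7](S) → 3
  σ[a<=5](σ[a<7](S)) → 3

E1 and E2 produce the same multiset:
a | w | c
2 | q | 3
2 | q | 8
4 | q | 8

yes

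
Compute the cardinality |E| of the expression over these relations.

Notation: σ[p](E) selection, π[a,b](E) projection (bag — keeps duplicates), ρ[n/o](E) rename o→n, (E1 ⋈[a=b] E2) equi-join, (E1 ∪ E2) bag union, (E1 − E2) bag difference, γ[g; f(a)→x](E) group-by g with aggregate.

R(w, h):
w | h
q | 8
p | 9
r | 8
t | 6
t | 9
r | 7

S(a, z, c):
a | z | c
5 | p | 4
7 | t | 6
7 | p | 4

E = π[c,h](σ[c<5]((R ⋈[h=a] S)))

Per-node cardinality:
  R → 6
  S → 3
  (R ⋈[h=a] S) → 2
  σ[c<5]((R ⋈[h=a] S)) → 1
  π[c,h](σ[c<5]((R ⋈[h=a] S))) → 1

|E| = 1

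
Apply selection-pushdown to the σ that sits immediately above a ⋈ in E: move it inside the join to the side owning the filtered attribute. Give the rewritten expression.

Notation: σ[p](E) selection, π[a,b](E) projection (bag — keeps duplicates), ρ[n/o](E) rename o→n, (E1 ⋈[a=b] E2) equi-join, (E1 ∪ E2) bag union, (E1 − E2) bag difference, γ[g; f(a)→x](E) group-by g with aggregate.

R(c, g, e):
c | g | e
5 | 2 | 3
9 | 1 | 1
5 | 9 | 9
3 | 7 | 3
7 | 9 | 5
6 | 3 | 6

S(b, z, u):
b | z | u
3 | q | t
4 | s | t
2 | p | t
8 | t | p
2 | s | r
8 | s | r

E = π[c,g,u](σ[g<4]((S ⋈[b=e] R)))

σ filters on g, owned by the right side.
E' = π[c,g,u]((S ⋈[b=e] σ[g<4](R)))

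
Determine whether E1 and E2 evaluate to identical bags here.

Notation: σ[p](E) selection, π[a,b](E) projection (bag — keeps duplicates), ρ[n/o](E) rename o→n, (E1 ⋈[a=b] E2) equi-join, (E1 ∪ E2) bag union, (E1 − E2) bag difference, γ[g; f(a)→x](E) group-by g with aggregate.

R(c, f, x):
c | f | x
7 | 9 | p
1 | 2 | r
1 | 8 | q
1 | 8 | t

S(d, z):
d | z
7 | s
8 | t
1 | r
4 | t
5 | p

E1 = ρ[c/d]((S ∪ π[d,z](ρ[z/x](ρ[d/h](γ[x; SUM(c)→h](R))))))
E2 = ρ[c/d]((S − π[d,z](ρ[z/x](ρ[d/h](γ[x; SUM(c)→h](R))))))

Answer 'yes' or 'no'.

E1 subexpression sizes:
  S → 5
  R → 4
  γ[x; SUM(c)→h](R) → 4
  ρ[d/h](γ[x; SUM(c)→h](R)) → 4
  ρ[z/x](ρ[d/h](γ[x; SUM(c)→h](R))) → 4
  π[d,z](ρ[z/x](ρ[d/h](γ[x; SUM(c)→h](R)))) → 4
  (S ∪ π[d,z](ρ[z/x](ρ[d/h](γ[x; SUM(c)→h](R))))) → 9
  ρ[c/d]((S ∪ π[d,z](ρ[z/x](ρ[d/h](γ[x; SUM(c)→h](R)))))) → 9
E2 subexpression sizes:
  S → 5
  R → 4
  γ[x; SUM(c)→h](R) → 4
  ρ[d/h](γ[x; SUM(c)→h](R)) → 4
  ρ[z/x](ρ[d/h](γ[x; SUM(c)→h](R))) → 4
  π[d,z](ρ[z/x](ρ[d/h](γ[x; SUM(c)→h](R)))) → 4
  (S − π[d,z](ρ[z/x](ρ[d/h](γ[x; SUM(c)→h](R))))) → 4
  ρ[c/d]((S − π[d,z](ρ[z/x](ρ[d/h](γ[x; SUM(c)→h](R)))))) → 4

E1 result:
c | z
1 | q
1 | r
1 | r
1 | t
4 | t
5 | p
7 | p
7 | s
8 | t
E2 result:
c | z
4 | t
5 | p
7 | s
8 | t
Witness: (1, 'q') appears 1× in E1 but 0× in E2.

no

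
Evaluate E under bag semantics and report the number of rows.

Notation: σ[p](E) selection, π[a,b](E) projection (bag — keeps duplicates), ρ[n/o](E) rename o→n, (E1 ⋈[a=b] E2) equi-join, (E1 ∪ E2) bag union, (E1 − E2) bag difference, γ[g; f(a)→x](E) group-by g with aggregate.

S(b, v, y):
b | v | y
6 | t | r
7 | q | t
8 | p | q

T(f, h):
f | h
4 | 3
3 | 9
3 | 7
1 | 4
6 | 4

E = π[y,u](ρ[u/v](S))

Row counts bottom-up:
  S → 3
  ρ[u/v](S) → 3
  π[y,u](ρ[u/v](S)) → 3

|E| = 3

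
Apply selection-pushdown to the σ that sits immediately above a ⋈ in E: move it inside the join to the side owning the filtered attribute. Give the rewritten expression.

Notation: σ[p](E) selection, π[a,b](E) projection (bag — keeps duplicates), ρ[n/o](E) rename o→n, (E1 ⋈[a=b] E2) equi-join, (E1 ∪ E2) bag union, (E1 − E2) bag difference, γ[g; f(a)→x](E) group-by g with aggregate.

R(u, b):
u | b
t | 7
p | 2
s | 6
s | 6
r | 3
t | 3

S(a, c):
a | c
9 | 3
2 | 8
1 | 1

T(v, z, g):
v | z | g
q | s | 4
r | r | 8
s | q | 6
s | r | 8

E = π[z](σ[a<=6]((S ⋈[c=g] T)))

σ filters on a, owned by the left side.
E' = π[z]((σ[a<=6](S) ⋈[c=g] T))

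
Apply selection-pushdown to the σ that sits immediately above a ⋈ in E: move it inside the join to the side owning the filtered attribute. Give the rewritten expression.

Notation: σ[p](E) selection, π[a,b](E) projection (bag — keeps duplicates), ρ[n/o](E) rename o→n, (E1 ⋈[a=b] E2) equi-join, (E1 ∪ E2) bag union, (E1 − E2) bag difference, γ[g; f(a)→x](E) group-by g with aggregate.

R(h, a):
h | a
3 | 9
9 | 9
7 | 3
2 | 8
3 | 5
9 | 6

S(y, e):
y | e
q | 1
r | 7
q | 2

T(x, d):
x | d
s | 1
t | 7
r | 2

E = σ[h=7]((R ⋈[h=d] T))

σ filters on h, owned by the left side.
E' = (σ[h=7](R) ⋈[h=d] T)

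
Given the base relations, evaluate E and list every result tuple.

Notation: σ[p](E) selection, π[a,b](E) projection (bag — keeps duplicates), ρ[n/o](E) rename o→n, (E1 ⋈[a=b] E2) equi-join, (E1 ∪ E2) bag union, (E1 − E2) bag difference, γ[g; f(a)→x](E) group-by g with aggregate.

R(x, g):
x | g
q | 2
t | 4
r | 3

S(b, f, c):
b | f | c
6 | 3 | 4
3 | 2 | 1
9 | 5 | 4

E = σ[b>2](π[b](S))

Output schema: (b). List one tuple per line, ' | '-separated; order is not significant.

Stepwise |·|:
  S → 3
  π[b](S) → 3
  σ[b>2](π[b](S)) → 3

== RESULT ==
b
3
6
9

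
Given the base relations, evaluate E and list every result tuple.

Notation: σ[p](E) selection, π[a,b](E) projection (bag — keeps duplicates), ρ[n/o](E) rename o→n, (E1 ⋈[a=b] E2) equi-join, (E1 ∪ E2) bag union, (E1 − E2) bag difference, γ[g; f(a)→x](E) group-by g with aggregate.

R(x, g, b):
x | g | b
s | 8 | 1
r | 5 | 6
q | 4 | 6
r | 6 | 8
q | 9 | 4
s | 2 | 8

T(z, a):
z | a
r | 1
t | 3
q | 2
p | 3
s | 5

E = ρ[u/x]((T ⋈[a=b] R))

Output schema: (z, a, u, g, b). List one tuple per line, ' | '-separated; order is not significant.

Stepwise |·|:
  T → 5
  R → 6
  (T ⋈[a=b] R) → 1
  ρ[u/x]((T ⋈[a=b] R)) → 1

== RESULT ==
z | a | u | g | b
r | 1 | s | 8 | 1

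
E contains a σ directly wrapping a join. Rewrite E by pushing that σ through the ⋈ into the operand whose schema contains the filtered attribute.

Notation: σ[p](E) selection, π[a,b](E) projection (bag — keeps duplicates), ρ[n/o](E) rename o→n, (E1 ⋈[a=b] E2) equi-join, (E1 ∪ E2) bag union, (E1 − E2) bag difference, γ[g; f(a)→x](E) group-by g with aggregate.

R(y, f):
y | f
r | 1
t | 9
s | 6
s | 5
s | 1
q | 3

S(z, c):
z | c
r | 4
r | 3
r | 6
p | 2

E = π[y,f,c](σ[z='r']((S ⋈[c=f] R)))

σ filters on z, owned by the left side.
E' = π[y,f,c]((σ[z='r'](S) ⋈[c=f] R))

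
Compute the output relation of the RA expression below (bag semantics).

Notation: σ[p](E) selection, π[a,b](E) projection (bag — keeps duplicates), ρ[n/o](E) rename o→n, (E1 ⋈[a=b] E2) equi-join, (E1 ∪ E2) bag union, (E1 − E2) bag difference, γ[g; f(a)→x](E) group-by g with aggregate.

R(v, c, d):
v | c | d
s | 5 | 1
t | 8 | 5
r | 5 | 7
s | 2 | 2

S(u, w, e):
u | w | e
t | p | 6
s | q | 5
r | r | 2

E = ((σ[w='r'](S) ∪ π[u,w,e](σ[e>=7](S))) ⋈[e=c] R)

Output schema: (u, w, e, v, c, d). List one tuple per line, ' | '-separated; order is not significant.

Row counts bottom-up:
  S → 3
  σ[w='r'](S) → 1
  S → 3
  σ[e>=7](S) → 0
  π[u,w,e](σ[e>=7](S)) → 0
  (σ[w='r'](S) ∪ π[u,w,e](σ[e>=7](S))) → 1
  R → 4
  ((σ[w='r'](S) ∪ π[u,w,e](σ[e>=7](S))) ⋈[e=c] R) → 1

== RESULT ==
u | w | e | v | c | d
r | r | 2 | s | 2 | 2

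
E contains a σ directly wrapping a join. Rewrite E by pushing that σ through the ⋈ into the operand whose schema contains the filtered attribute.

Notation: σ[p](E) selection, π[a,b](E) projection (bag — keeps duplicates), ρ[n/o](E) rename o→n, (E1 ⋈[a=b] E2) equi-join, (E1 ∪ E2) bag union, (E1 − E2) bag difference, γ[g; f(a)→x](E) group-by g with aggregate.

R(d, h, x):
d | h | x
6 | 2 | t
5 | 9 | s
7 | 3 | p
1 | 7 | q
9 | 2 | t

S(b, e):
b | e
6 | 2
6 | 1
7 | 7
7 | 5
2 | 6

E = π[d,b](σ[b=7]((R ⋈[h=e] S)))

σ filters on b, owned by the right side.
E' = π[d,b]((R ⋈[h=e] σ[b=7](S)))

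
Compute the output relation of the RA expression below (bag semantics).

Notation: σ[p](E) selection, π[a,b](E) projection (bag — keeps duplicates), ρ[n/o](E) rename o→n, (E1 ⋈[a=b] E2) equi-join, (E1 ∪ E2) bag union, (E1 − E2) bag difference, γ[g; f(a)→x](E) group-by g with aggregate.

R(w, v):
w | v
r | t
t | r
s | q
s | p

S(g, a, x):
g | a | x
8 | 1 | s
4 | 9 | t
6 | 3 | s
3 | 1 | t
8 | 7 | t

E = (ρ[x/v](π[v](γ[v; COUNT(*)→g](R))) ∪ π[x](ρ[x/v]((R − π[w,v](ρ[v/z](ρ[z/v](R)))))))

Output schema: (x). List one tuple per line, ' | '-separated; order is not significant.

Row counts bottom-up:
  R → 4
  γ[v; COUNT(*)→g](R) → 4
  π[v](γ[v; COUNT(*)→g](R)) → 4
  ρ[x/v](π[v](γ[v; COUNT(*)→g](R))) → 4
  R → 4
  R → 4
  ρ[z/v](R) → 4
  ρ[v/z](ρ[z/v](R)) → 4
  π[w,v](ρ[v/z](ρ[z/v](R))) → 4
  (R − π[w,v](ρ[v/z](ρ[z/v](R)))) → 0
  ρ[x/v]((R − π[w,v](ρ[v/z](ρ[z/v](R))))) → 0
  π[x](ρ[x/v]((R − π[w,v](ρ[v/z](ρ[z/v](R)))))) → 0
  (ρ[x/v](π[v](γ[v; COUNT(*)→g](R))) ∪ π[x](ρ[x/v]((R − π[w,v](ρ[v/z](ρ[z/v](R))))))) → 4

== RESULT ==
x
p
q
r
t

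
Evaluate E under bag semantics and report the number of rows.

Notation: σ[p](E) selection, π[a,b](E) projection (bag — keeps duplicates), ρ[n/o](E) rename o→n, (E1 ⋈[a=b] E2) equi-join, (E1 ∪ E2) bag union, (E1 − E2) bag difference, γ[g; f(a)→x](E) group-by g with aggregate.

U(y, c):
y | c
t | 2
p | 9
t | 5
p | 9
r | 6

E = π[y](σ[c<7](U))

Row counts bottom-up:
  U → 5
  σ[c<7](U) → 3
  π[y](σ[c<7](U)) → 3

|E| = 3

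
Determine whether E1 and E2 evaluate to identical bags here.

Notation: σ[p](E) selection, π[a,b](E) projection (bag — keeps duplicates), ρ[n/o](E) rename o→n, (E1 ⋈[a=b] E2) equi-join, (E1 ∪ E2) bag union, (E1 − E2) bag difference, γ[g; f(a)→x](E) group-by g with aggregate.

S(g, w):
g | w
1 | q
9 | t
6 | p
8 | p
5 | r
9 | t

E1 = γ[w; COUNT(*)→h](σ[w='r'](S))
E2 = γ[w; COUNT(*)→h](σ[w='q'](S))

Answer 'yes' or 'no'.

E1 stepwise |·|:
  S → 6
  σ[w='r'](S) → 1
  γ[w; COUNT(*)→h](σ[w='r'](S)) → 1
E2 stepwise |·|:
  S → 6
  σ[w='q'](S) → 1
  γ[w; COUNT(*)→h](σ[w='q'](S)) → 1

E1 result:
w | h
r | 1
E2 result:
w | h
q | 1
Witness: ('r', 1) appears 1× in E1 but 0× in E2.

no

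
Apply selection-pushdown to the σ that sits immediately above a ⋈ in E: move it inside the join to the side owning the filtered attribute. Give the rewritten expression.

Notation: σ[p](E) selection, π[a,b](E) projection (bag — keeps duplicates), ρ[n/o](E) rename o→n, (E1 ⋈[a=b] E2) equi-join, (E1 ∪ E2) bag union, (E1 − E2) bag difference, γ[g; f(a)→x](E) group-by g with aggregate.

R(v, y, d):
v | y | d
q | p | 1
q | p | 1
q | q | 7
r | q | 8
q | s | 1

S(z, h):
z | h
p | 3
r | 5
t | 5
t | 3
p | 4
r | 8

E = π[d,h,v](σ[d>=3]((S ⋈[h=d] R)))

σ filters on d, owned by the right side.
E' = π[d,h,v]((S ⋈[h=d] σ[d>=3](R)))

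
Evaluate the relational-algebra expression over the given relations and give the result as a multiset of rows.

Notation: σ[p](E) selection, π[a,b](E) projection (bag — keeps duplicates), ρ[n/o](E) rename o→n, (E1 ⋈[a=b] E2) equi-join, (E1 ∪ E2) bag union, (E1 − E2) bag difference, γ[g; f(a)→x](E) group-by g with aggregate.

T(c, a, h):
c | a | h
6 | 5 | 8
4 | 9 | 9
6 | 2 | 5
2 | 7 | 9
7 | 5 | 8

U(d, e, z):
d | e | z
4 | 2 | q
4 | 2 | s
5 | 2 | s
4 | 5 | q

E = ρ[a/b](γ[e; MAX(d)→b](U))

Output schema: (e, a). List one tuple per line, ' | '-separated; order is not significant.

Per-node cardinality:
  U → 4
  γ[e; MAX(d)→b](U) → 2
  ρ[a/b](γ[e; MAX(d)→b](U)) → 2

== RESULT ==
e | a
2 | 5
5 | 4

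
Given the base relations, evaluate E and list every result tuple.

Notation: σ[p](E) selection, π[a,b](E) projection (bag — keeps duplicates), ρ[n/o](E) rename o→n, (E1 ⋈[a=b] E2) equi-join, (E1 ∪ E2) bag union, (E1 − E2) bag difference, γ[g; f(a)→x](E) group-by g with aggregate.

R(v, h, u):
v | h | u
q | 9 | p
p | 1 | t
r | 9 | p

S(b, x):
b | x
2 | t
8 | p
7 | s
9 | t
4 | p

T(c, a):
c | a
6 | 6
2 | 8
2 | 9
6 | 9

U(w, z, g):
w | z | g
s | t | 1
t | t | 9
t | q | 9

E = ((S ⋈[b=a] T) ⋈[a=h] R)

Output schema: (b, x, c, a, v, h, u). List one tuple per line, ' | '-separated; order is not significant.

Stepwise |·|:
  S → 5
  T → 4
  (S ⋈[b=a] T) → 3
  R → 3
  ((S ⋈[b=a] T) ⋈[a=h] R) → 4

== RESULT ==
b | x | c | a | v | h | u
9 | t | 2 | 9 | q | 9 | p
9 | t | 2 | 9 | r | 9 | p
9 | t | 6 | 9 | q | 9 | p
9 | t | 6 | 9 | r | 9 | p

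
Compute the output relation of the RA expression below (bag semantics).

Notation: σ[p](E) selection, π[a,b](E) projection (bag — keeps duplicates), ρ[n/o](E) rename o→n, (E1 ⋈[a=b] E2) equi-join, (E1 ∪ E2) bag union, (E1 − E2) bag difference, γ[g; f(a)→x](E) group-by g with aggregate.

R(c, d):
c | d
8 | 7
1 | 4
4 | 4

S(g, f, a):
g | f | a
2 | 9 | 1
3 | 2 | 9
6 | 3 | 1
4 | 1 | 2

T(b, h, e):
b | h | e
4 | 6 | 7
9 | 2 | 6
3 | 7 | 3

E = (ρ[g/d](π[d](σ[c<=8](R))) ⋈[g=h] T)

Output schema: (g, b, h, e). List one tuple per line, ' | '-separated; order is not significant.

Row counts bottom-up:
  R → 3
  σ[c<=8](R) → 3
  π[d](σ[c<=8](R)) → 3
  ρ[g/d](π[d](σ[c<=8](R))) → 3
  T → 3
  (ρ[g/d](π[d](σ[c<=8](R))) ⋈[g=h] T) → 1

== RESULT ==
g | b | h | e
7 | 3 | 7 | 3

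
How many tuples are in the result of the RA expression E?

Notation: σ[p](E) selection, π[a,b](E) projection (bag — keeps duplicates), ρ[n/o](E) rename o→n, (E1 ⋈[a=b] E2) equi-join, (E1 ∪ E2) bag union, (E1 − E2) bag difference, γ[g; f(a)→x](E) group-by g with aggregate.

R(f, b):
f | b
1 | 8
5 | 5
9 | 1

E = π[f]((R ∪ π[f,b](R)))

Per-node cardinality:
  R → 3
  R → 3
  π[f,b](R) → 3
  (R ∪ π[f,b](R)) → 6
  π[f]((R ∪ π[f,b](R))) → 6

|E| = 6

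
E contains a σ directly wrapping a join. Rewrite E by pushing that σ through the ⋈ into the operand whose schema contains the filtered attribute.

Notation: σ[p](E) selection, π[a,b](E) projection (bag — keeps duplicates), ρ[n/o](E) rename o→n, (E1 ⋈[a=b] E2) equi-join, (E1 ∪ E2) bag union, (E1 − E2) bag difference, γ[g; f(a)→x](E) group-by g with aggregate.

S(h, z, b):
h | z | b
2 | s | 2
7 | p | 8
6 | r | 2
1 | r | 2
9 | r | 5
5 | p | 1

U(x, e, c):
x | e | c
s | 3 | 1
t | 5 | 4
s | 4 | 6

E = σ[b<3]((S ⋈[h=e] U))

σ filters on b, owned by the left side.
E' = (σ[b<3](S) ⋈[h=e] U)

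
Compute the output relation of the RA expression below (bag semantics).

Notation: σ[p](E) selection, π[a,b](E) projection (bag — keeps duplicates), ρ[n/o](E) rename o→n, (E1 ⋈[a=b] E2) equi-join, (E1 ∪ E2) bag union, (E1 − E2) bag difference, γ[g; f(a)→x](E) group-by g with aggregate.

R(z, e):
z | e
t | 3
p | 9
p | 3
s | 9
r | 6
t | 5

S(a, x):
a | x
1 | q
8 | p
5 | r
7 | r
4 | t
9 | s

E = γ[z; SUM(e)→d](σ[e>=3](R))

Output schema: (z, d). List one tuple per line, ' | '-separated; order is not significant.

Subexpression sizes:
  R → 6
  σ[e>=3](R) → 6
  γ[z; SUM(e)→d](σ[e>=3](R)) → 4

== RESULT ==
z | d
p | 12
r | 6
s | 9
t | 8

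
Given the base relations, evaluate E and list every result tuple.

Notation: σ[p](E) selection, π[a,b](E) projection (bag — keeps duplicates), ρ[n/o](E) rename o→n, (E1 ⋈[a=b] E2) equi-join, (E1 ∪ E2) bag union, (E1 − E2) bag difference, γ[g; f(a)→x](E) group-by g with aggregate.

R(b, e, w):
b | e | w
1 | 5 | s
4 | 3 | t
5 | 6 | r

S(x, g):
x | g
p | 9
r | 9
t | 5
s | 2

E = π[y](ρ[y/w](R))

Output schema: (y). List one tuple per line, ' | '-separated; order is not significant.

Row counts bottom-up:
  R → 3
  ρ[y/w](R) → 3
  π[y](ρ[y/w](R)) → 3

== RESULT ==
y
r
s
t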